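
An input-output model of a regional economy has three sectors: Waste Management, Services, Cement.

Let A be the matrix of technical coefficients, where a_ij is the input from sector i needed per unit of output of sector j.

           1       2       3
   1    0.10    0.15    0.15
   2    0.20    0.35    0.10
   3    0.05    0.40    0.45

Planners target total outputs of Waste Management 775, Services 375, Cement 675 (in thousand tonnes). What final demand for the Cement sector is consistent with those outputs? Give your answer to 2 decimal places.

I − A =
  [   0.90    -0.15    -0.15]
  [  -0.20     0.65    -0.10]
  [  -0.05    -0.40     0.55]
d = (I − A) x:
  d_1 = (+0.90)·775 + (-0.15)·375 + (-0.15)·675 = 540.00
  d_2 = (-0.20)·775 + (+0.65)·375 + (-0.10)·675 = 21.25
  d_3 = (-0.05)·775 + (-0.40)·375 + (+0.55)·675 = 182.50

d_3 = 182.50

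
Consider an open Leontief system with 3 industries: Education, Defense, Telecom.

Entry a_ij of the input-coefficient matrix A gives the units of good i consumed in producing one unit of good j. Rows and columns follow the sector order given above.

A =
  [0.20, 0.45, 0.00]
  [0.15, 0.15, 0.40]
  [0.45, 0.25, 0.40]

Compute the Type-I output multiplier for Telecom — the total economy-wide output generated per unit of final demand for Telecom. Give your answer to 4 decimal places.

m_3 = 5.3874

I − A =
  [   0.80    -0.45     0.00]
  [  -0.15     0.85    -0.40]
  [  -0.45    -0.25     0.60]
Cofactors of I−A, C_ij = (−1)^(i+j)·(minor ij) (rows/columns in the sector order above):
  C_11 = (0.85)(0.60) − (-0.40)(-0.25) = 0.4100
  C_12 = −[(-0.15)(0.60) − (-0.40)(-0.45)] = 0.2700
  C_13 = (-0.15)(-0.25) − (0.85)(-0.45) = 0.4200
  C_21 = −[(-0.45)(0.60) − (0.00)(-0.25)] = 0.2700
  C_22 = (0.80)(0.60) − (0.00)(-0.45) = 0.4800
  C_23 = −[(0.80)(-0.25) − (-0.45)(-0.45)] = 0.4025
  C_31 = (-0.45)(-0.40) − (0.00)(0.85) = 0.1800
  C_32 = −[(0.80)(-0.40) − (0.00)(-0.15)] = 0.3200
  C_33 = (0.80)(0.85) − (-0.45)(-0.15) = 0.6125
det(I−A) = Σ_j (I−A)_1j·C_1j = (0.80)(0.4100) + (-0.45)(0.2700) + (0.00)(0.4200) = 0.2065
adj(I−A) = Cᵀ =
  [ 0.4100   0.2700   0.1800]
  [ 0.2700   0.4800   0.3200]
  [ 0.4200   0.4025   0.6125]
(I − A)⁻¹ = adj(I−A) / det(I−A) ≈
  [   1.98547     1.30751     0.87167]
  [   1.30751     2.32446     1.54964]
  [   2.03390     1.94915     2.96610]
The output multiplier for sector j is the column-j sum of the Leontief inverse (I − A)⁻¹ = adj(I−A) / det(I−A).
Column 3 of adj(I−A): (0.1800, 0.3200, 0.6125); det(I−A) = 0.2065.
m_3 = (0.1800 + 0.3200 + 0.6125) / 0.2065 = 1.1125 / 0.2065 ≈ 5.3874.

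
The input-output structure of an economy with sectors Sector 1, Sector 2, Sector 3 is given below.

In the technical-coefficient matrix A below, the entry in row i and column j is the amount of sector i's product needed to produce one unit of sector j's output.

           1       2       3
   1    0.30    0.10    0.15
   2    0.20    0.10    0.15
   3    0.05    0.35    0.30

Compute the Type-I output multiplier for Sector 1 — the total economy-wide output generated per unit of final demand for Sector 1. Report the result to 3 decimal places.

I − A =
  [   0.70    -0.10    -0.15]
  [  -0.20     0.90    -0.15]
  [  -0.05    -0.35     0.70]
Cofactors of I−A, C_ij = (−1)^(i+j)·(minor ij) (rows/columns in the sector order above):
  C_11 = (0.90)(0.70) − (-0.15)(-0.35) = 0.5775
  C_12 = −[(-0.20)(0.70) − (-0.15)(-0.05)] = 0.1475
  C_13 = (-0.20)(-0.35) − (0.90)(-0.05) = 0.1150
  C_21 = −[(-0.10)(0.70) − (-0.15)(-0.35)] = 0.1225
  C_22 = (0.70)(0.70) − (-0.15)(-0.05) = 0.4825
  C_23 = −[(0.70)(-0.35) − (-0.10)(-0.05)] = 0.2500
  C_31 = (-0.10)(-0.15) − (-0.15)(0.90) = 0.1500
  C_32 = −[(0.70)(-0.15) − (-0.15)(-0.20)] = 0.1350
  C_33 = (0.70)(0.90) − (-0.10)(-0.20) = 0.6100
det(I−A) = Σ_j (I−A)_1j·C_1j = (0.70)(0.5775) + (-0.10)(0.1475) + (-0.15)(0.1150) = 0.37225
adj(I−A) = Cᵀ =
  [ 0.5775   0.1225   0.1500]
  [ 0.1475   0.4825   0.1350]
  [ 0.1150   0.2500   0.6100]
(I − A)⁻¹ = adj(I−A) / det(I−A) ≈
  [   1.5514     0.3291     0.4030]
  [   0.3962     1.2962     0.3627]
  [   0.3089     0.6716     1.6387]
The output multiplier for sector j is the column-j sum of the Leontief inverse (I − A)⁻¹ = adj(I−A) / det(I−A).
Column 1 of adj(I−A): (0.5775, 0.1475, 0.1150); det(I−A) = 0.37225.
m_1 = (0.5775 + 0.1475 + 0.1150) / 0.37225 = 0.84 / 0.37225 ≈ 2.257.

m_1 = 2.257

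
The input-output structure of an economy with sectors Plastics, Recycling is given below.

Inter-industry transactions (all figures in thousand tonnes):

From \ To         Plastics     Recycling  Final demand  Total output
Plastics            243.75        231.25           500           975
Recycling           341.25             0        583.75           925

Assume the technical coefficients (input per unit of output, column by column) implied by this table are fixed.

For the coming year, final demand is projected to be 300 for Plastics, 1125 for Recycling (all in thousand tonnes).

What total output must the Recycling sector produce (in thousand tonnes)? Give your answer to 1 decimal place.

Technical coefficients a_ij = z_ij / X_j:
  a_11 = 243.75/975 = 0.25, a_21 = 341.25/975 = 0.35
  a_12 = 231.25/925 = 0.25, a_22 = 0/925 = 0.00
I − A =
  [   0.75    -0.25]
  [  -0.35     1.00]
det(I−A) = (0.75)(1.00) − (-0.25)(-0.35) = 0.6625
adj(I−A) = [[1.00, 0.25], [0.35, 0.75]]
(I − A)⁻¹ = adj(I−A) / det(I−A) ≈
  [   1.5094     0.3774]
  [   0.5283     1.1321]
x = (I − A)⁻¹ d = adj(I−A)·d / det(I−A), with det(I−A) = 0.6625:
  x_1 = (1.00·300 + 0.25·1125) / 0.6625 = 581.25 / 0.6625 ≈ 877.4
  x_2 = (0.35·300 + 0.75·1125) / 0.6625 = 948.75 / 0.6625 ≈ 1432.1

x_2 = 1432.1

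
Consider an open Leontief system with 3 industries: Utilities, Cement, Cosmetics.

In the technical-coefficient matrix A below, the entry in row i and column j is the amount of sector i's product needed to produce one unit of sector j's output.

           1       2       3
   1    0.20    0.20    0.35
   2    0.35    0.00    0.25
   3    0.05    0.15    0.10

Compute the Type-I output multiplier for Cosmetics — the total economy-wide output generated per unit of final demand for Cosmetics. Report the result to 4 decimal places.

I − A =
  [   0.80    -0.20    -0.35]
  [  -0.35     1.00    -0.25]
  [  -0.05    -0.15     0.90]
Cofactors of I−A, C_ij = (−1)^(i+j)·(minor ij) (rows/columns in the sector order above):
  C_11 = (1.00)(0.90) − (-0.25)(-0.15) = 0.8625
  C_12 = −[(-0.35)(0.90) − (-0.25)(-0.05)] = 0.3275
  C_13 = (-0.35)(-0.15) − (1.00)(-0.05) = 0.1025
  C_21 = −[(-0.20)(0.90) − (-0.35)(-0.15)] = 0.2325
  C_22 = (0.80)(0.90) − (-0.35)(-0.05) = 0.7025
  C_23 = −[(0.80)(-0.15) − (-0.20)(-0.05)] = 0.1300
  C_31 = (-0.20)(-0.25) − (-0.35)(1.00) = 0.4000
  C_32 = −[(0.80)(-0.25) − (-0.35)(-0.35)] = 0.3225
  C_33 = (0.80)(1.00) − (-0.20)(-0.35) = 0.7300
det(I−A) = Σ_j (I−A)_1j·C_1j = (0.80)(0.8625) + (-0.20)(0.3275) + (-0.35)(0.1025) = 0.588625
adj(I−A) = Cᵀ =
  [ 0.8625   0.2325   0.4000]
  [ 0.3275   0.7025   0.3225]
  [ 0.1025   0.1300   0.7300]
(I − A)⁻¹ = adj(I−A) / det(I−A) ≈
  [   1.46528     0.39499     0.67955]
  [   0.55638     1.19346     0.54789]
  [   0.17413     0.22085     1.24018]
The output multiplier for sector j is the column-j sum of the Leontief inverse (I − A)⁻¹ = adj(I−A) / det(I−A).
Column 3 of adj(I−A): (0.4000, 0.3225, 0.7300); det(I−A) = 0.588625.
m_3 = (0.4000 + 0.3225 + 0.7300) / 0.588625 = 1.4525 / 0.588625 ≈ 2.4676.

m_3 = 2.4676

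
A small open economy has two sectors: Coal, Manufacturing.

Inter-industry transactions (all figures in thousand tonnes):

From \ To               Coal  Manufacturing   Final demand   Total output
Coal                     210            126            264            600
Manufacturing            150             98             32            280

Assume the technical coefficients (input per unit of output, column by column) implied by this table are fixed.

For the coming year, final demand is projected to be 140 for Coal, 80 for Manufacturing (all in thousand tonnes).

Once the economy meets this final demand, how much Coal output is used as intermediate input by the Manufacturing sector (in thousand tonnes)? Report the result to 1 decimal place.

z_CM = 126.3

Technical coefficients a_ij = z_ij / X_j:
  a_CC = 210/600 = 0.35, a_MC = 150/600 = 0.25
  a_CM = 126/280 = 0.45, a_MM = 98/280 = 0.35
I − A =
  [   0.65    -0.45]
  [  -0.25     0.65]
det(I−A) = (0.65)(0.65) − (-0.45)(-0.25) = 0.3100
adj(I−A) = [[0.65, 0.45], [0.25, 0.65]]
(I − A)⁻¹ = adj(I−A) / det(I−A) ≈
  [   2.0968     1.4516]
  [   0.8065     2.0968]
First solve x = (I − A)⁻¹ d = adj(I−A)·d / det(I−A); in particular x_M = (0.25·140 + 0.65·80) / 0.3100 = 87.00 / 0.3100 ≈ 280.645.
Intermediate flow from C to M: z_CM = a_CM · x_M = 0.45 × 87.00 / 0.3100 = 39.15 / 0.3100 ≈ 126.3.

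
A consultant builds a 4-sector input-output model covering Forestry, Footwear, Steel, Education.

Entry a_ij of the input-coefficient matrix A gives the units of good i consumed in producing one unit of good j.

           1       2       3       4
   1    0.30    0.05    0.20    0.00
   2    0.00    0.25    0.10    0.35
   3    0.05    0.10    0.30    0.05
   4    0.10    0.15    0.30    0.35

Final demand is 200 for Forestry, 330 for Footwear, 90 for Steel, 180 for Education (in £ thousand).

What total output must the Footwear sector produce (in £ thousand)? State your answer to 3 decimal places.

I − A =
  [   0.70    -0.05    -0.20     0.00]
  [   0.00     0.75    -0.10    -0.35]
  [  -0.05    -0.10     0.70    -0.05]
  [  -0.10    -0.15    -0.30     0.65]
Compute the cofactors C_ij = (−1)^(i+j)·(3×3 minor ij) of I−A; the adjugate is their transpose:
adj(I−A) = Cᵀ =
  [ 0.275500   0.036500   0.095500   0.027000]
  [ 0.033500   0.300500   0.126000   0.171500]
  [ 0.029000   0.052625   0.302750   0.051625]
  [ 0.063500   0.099250   0.183500   0.352750]
det(I−A) = Σ_j (I−A)_1j·C_1j = (0.70)(0.275500) + (-0.05)(0.033500) + (-0.20)(0.029000) + (0.00)(0.063500) = 0.185375
(I − A)⁻¹ = adj(I−A) / det(I−A) ≈
  [   1.4862     0.1969     0.5152     0.1457]
  [   0.1807     1.6210     0.6797     0.9252]
  [   0.1564     0.2839     1.6332     0.2785]
  [   0.3425     0.5354     0.9899     1.9029]
x = (I − A)⁻¹ d = adj(I−A)·d / det(I−A), with det(I−A) = 0.185375:
  x_1 = (0.275500·200 + 0.036500·330 + 0.095500·90 + 0.027000·180) / 0.185375 = 80.60 / 0.185375 ≈ 434.794
  x_2 = (0.033500·200 + 0.300500·330 + 0.126000·90 + 0.171500·180) / 0.185375 = 148.075 / 0.185375 ≈ 798.786
  x_3 = (0.029000·200 + 0.052625·330 + 0.302750·90 + 0.051625·180) / 0.185375 = 59.70625 / 0.185375 ≈ 322.084
  x_4 = (0.063500·200 + 0.099250·330 + 0.183500·90 + 0.352750·180) / 0.185375 = 125.4625 / 0.185375 ≈ 676.804

x_2 = 798.786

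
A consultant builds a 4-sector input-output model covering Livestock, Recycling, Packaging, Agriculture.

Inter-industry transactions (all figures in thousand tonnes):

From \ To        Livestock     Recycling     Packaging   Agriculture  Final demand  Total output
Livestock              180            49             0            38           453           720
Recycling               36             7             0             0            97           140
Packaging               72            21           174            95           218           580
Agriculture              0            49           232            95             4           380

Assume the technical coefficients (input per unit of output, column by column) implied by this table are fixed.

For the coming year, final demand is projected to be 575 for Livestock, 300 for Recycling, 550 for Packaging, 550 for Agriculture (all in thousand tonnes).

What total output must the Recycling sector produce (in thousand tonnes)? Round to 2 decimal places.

Technical coefficients a_ij = z_ij / X_j:
  a_LL = 180/720 = 0.25, a_RL = 36/720 = 0.05, a_PL = 72/720 = 0.10, a_AL = 0/720 = 0.00
  a_LR = 49/140 = 0.35, a_RR = 7/140 = 0.05, a_PR = 21/140 = 0.15, a_AR = 49/140 = 0.35
  a_LP = 0/580 = 0.00, a_RP = 0/580 = 0.00, a_PP = 174/580 = 0.30, a_AP = 232/580 = 0.40
  a_LA = 38/380 = 0.10, a_RA = 0/380 = 0.00, a_PA = 95/380 = 0.25, a_AA = 95/380 = 0.25
I − A =
  [   0.75    -0.35     0.00    -0.10]
  [  -0.05     0.95     0.00     0.00]
  [  -0.10    -0.15     0.70    -0.25]
  [   0.00    -0.35    -0.40     0.75]
Compute the cofactors C_ij = (−1)^(i+j)·(3×3 minor ij) of I−A; the adjugate is their transpose:
adj(I−A) = Cᵀ =
  [ 0.40375   0.17925   0.03800   0.06650]
  [ 0.02125   0.31475   0.00200   0.00350]
  [ 0.08125   0.17975   0.51950   0.18400]
  [ 0.05325   0.24275   0.27800   0.48650]
det(I−A) = Σ_j (I−A)_1j·C_1j = (0.75)(0.40375) + (-0.35)(0.02125) + (0.00)(0.08125) + (-0.10)(0.05325) = 0.29005
(I − A)⁻¹ = adj(I−A) / det(I−A) ≈
  [   1.3920     0.6180     0.1310     0.2293]
  [   0.0733     1.0852     0.0069     0.0121]
  [   0.2801     0.6197     1.7911     0.6344]
  [   0.1836     0.8369     0.9585     1.6773]
x = (I − A)⁻¹ d = adj(I−A)·d / det(I−A), with det(I−A) = 0.29005:
  x_L = (0.40375·575 + 0.17925·300 + 0.03800·550 + 0.06650·550) / 0.29005 = 343.40625 / 0.29005 ≈ 1183.96
  x_R = (0.02125·575 + 0.31475·300 + 0.00200·550 + 0.00350·550) / 0.29005 = 109.66875 / 0.29005 ≈ 378.10
  x_P = (0.08125·575 + 0.17975·300 + 0.51950·550 + 0.18400·550) / 0.29005 = 487.56875 / 0.29005 ≈ 1680.98
  x_A = (0.05325·575 + 0.24275·300 + 0.27800·550 + 0.48650·550) / 0.29005 = 523.91875 / 0.29005 ≈ 1806.30

x_R = 378.10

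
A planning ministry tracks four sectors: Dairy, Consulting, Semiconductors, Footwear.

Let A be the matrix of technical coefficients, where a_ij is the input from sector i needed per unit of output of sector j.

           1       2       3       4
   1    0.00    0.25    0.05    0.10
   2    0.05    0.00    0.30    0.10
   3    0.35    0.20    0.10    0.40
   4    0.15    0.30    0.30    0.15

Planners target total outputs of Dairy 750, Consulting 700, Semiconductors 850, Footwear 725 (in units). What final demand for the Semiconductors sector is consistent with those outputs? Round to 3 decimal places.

d_3 = 72.500

I − A =
  [   1.00    -0.25    -0.05    -0.10]
  [  -0.05     1.00    -0.30    -0.10]
  [  -0.35    -0.20     0.90    -0.40]
  [  -0.15    -0.30    -0.30     0.85]
d = (I − A) x:
  d_1 = (+1.00)·750 + (-0.25)·700 + (-0.05)·850 + (-0.10)·725 = 460.000
  d_2 = (-0.05)·750 + (+1.00)·700 + (-0.30)·850 + (-0.10)·725 = 335.000
  d_3 = (-0.35)·750 + (-0.20)·700 + (+0.90)·850 + (-0.40)·725 = 72.500
  d_4 = (-0.15)·750 + (-0.30)·700 + (-0.30)·850 + (+0.85)·725 = 38.750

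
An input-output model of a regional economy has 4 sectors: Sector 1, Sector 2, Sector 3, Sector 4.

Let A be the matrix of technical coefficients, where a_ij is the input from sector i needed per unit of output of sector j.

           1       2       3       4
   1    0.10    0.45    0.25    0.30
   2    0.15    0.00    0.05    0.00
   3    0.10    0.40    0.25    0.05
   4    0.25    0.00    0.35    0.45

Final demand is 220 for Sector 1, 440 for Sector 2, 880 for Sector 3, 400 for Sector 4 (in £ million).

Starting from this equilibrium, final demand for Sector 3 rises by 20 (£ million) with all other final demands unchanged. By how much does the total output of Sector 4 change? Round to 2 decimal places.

Δx_4 = 32.57

I − A =
  [   0.90    -0.45    -0.25    -0.30]
  [  -0.15     1.00    -0.05     0.00]
  [  -0.10    -0.40     0.75    -0.05]
  [  -0.25     0.00    -0.35     0.55]
Compute the cofactors C_ij = (−1)^(i+j)·(3×3 minor ij) of I−A; the adjugate is their transpose:
adj(I−A) = Cᵀ =
  [ 0.384000   0.274750   0.254875   0.232625]
  [ 0.062625   0.271875   0.057375   0.039375]
  [ 0.100500   0.198375   0.382875   0.089625]
  [ 0.238500   0.251125   0.359500   0.564125]
det(I−A) = Σ_j (I−A)_1j·C_1j = (0.90)(0.384000) + (-0.45)(0.062625) + (-0.25)(0.100500) + (-0.30)(0.238500) = 0.22074375
(I − A)⁻¹ = adj(I−A) / det(I−A) ≈
  [   1.7396     1.2447     1.1546     1.0538]
  [   0.2837     1.2316     0.2599     0.1784]
  [   0.4553     0.8987     1.7345     0.4060]
  [   1.0804     1.1376     1.6286     2.5556]
Δx = (I − A)⁻¹ Δd with Δd having +20 in the Sector 3 component and 0 elsewhere.
So Δx_4 = L_43 · (+20), where L_43 = adj(I−A)_43 / det(I−A) = 0.359500 / 0.22074375.
Δx_4 = 0.359500 × (+20) / 0.22074375 = 7.19 / 0.22074375 ≈ 32.57.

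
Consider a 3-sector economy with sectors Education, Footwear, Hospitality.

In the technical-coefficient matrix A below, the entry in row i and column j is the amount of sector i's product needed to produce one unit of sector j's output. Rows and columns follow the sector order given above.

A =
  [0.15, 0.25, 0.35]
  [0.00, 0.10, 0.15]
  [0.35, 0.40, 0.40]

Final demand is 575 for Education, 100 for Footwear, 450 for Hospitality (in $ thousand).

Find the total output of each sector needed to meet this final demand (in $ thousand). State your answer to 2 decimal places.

I − A =
  [   0.85    -0.25    -0.35]
  [   0.00     0.90    -0.15]
  [  -0.35    -0.40     0.60]
Cofactors of I−A, C_ij = (−1)^(i+j)·(minor ij) (rows/columns in the sector order above):
  C_11 = (0.90)(0.60) − (-0.15)(-0.40) = 0.4800
  C_12 = −[(0.00)(0.60) − (-0.15)(-0.35)] = 0.0525
  C_13 = (0.00)(-0.40) − (0.90)(-0.35) = 0.3150
  C_21 = −[(-0.25)(0.60) − (-0.35)(-0.40)] = 0.2900
  C_22 = (0.85)(0.60) − (-0.35)(-0.35) = 0.3875
  C_23 = −[(0.85)(-0.40) − (-0.25)(-0.35)] = 0.4275
  C_31 = (-0.25)(-0.15) − (-0.35)(0.90) = 0.3525
  C_32 = −[(0.85)(-0.15) − (-0.35)(0.00)] = 0.1275
  C_33 = (0.85)(0.90) − (-0.25)(0.00) = 0.7650
det(I−A) = Σ_j (I−A)_1j·C_1j = (0.85)(0.4800) + (-0.25)(0.0525) + (-0.35)(0.3150) = 0.284625
adj(I−A) = Cᵀ =
  [ 0.4800   0.2900   0.3525]
  [ 0.0525   0.3875   0.1275]
  [ 0.3150   0.4275   0.7650]
(I − A)⁻¹ = adj(I−A) / det(I−A) ≈
  [   1.6864     1.0189     1.2385]
  [   0.1845     1.3614     0.4480]
  [   1.1067     1.5020     2.6877]
x = (I − A)⁻¹ d = adj(I−A)·d / det(I−A), with det(I−A) = 0.284625:
  x_1 = (0.4800·575 + 0.2900·100 + 0.3525·450) / 0.284625 = 463.625 / 0.284625 ≈ 1628.90
  x_2 = (0.0525·575 + 0.3875·100 + 0.1275·450) / 0.284625 = 126.3125 / 0.284625 ≈ 443.79
  x_3 = (0.3150·575 + 0.4275·100 + 0.7650·450) / 0.284625 = 568.125 / 0.284625 ≈ 1996.05

x_1 = 1628.90, x_2 = 443.79, x_3 = 1996.05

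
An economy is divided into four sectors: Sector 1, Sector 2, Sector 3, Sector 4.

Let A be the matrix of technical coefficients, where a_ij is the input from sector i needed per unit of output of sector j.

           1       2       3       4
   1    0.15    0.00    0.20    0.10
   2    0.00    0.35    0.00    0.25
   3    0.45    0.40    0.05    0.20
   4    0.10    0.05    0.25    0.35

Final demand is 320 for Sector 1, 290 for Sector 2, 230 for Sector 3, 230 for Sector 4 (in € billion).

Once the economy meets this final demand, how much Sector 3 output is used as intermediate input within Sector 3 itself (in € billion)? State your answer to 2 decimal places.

I − A =
  [   0.85     0.00    -0.20    -0.10]
  [   0.00     0.65     0.00    -0.25]
  [  -0.45    -0.40     0.95    -0.20]
  [  -0.10    -0.05    -0.25     0.65]
Compute the cofactors C_ij = (−1)^(i+j)·(3×3 minor ij) of I−A; the adjugate is their transpose:
adj(I−A) = Cᵀ =
  [ 0.332000   0.068750   0.098250   0.107750]
  [ 0.051875   0.399125   0.058125   0.179375]
  [ 0.207500   0.227750   0.342000   0.224750]
  [ 0.134875   0.128875   0.151125   0.466375]
det(I−A) = Σ_j (I−A)_1j·C_1j = (0.85)(0.332000) + (0.00)(0.051875) + (-0.20)(0.207500) + (-0.10)(0.134875) = 0.2272125
(I − A)⁻¹ = adj(I−A) / det(I−A) ≈
  [   1.4612     0.3026     0.4324     0.4742]
  [   0.2283     1.7566     0.2558     0.7895]
  [   0.9132     1.0024     1.5052     0.9892]
  [   0.5936     0.5672     0.6651     2.0526]
First solve x = (I − A)⁻¹ d = adj(I−A)·d / det(I−A); in particular x_3 = (0.207500·320 + 0.227750·290 + 0.342000·230 + 0.224750·230) / 0.2272125 = 262.80 / 0.2272125 ≈ 1156.6265.
Intermediate flow from 3 to 3: z_33 = a_33 · x_3 = 0.05 × 262.80 / 0.2272125 = 13.14 / 0.2272125 ≈ 57.83.

z_33 = 57.83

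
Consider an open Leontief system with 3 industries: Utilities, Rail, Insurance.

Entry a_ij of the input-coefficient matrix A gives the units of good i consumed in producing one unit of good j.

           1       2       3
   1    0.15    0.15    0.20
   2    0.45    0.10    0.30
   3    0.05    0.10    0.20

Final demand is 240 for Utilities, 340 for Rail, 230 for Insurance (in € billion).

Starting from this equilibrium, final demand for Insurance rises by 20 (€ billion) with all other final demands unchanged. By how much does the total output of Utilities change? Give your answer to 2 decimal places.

Δx_1 = 8.78

I − A =
  [   0.85    -0.15    -0.20]
  [  -0.45     0.90    -0.30]
  [  -0.05    -0.10     0.80]
Cofactors of I−A, C_ij = (−1)^(i+j)·(minor ij) (rows/columns in the sector order above):
  C_11 = (0.90)(0.80) − (-0.30)(-0.10) = 0.6900
  C_12 = −[(-0.45)(0.80) − (-0.30)(-0.05)] = 0.3750
  C_13 = (-0.45)(-0.10) − (0.90)(-0.05) = 0.0900
  C_21 = −[(-0.15)(0.80) − (-0.20)(-0.10)] = 0.1400
  C_22 = (0.85)(0.80) − (-0.20)(-0.05) = 0.6700
  C_23 = −[(0.85)(-0.10) − (-0.15)(-0.05)] = 0.0925
  C_31 = (-0.15)(-0.30) − (-0.20)(0.90) = 0.2250
  C_32 = −[(0.85)(-0.30) − (-0.20)(-0.45)] = 0.3450
  C_33 = (0.85)(0.90) − (-0.15)(-0.45) = 0.6975
det(I−A) = Σ_j (I−A)_1j·C_1j = (0.85)(0.6900) + (-0.15)(0.3750) + (-0.20)(0.0900) = 0.51225
adj(I−A) = Cᵀ =
  [ 0.6900   0.1400   0.2250]
  [ 0.3750   0.6700   0.3450]
  [ 0.0900   0.0925   0.6975]
(I − A)⁻¹ = adj(I−A) / det(I−A) ≈
  [   1.3470     0.2733     0.4392]
  [   0.7321     1.3080     0.6735]
  [   0.1757     0.1806     1.3616]
Δx = (I − A)⁻¹ Δd with Δd having +20 in the Insurance component and 0 elsewhere.
So Δx_1 = L_13 · (+20), where L_13 = adj(I−A)_13 / det(I−A) = 0.2250 / 0.51225.
Δx_1 = 0.2250 × (+20) / 0.51225 = 4.50 / 0.51225 ≈ 8.78.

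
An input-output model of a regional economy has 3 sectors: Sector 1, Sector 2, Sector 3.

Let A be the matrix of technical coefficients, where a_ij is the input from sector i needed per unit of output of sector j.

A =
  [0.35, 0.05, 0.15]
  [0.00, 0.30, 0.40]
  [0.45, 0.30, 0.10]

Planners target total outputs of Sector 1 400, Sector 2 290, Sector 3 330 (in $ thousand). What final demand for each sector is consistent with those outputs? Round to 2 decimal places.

d_1 = 196.00, d_2 = 71.00, d_3 = 30.00

I − A =
  [   0.65    -0.05    -0.15]
  [   0.00     0.70    -0.40]
  [  -0.45    -0.30     0.90]
d = (I − A) x:
  d_1 = (+0.65)·400 + (-0.05)·290 + (-0.15)·330 = 196.00
  d_2 = (+0.00)·400 + (+0.70)·290 + (-0.40)·330 = 71.00
  d_3 = (-0.45)·400 + (-0.30)·290 + (+0.90)·330 = 30.00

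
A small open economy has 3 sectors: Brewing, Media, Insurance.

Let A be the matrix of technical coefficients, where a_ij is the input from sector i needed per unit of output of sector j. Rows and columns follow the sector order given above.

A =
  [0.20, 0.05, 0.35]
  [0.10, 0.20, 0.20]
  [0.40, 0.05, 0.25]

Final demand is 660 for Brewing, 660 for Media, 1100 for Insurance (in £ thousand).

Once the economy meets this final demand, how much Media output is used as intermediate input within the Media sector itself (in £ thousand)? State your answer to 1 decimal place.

z_22 = 354.0

I − A =
  [   0.80    -0.05    -0.35]
  [  -0.10     0.80    -0.20]
  [  -0.40    -0.05     0.75]
Cofactors of I−A, C_ij = (−1)^(i+j)·(minor ij) (rows/columns in the sector order above):
  C_11 = (0.80)(0.75) − (-0.20)(-0.05) = 0.5900
  C_12 = −[(-0.10)(0.75) − (-0.20)(-0.40)] = 0.1550
  C_13 = (-0.10)(-0.05) − (0.80)(-0.40) = 0.3250
  C_21 = −[(-0.05)(0.75) − (-0.35)(-0.05)] = 0.0550
  C_22 = (0.80)(0.75) − (-0.35)(-0.40) = 0.4600
  C_23 = −[(0.80)(-0.05) − (-0.05)(-0.40)] = 0.0600
  C_31 = (-0.05)(-0.20) − (-0.35)(0.80) = 0.2900
  C_32 = −[(0.80)(-0.20) − (-0.35)(-0.10)] = 0.1950
  C_33 = (0.80)(0.80) − (-0.05)(-0.10) = 0.6350
det(I−A) = Σ_j (I−A)_1j·C_1j = (0.80)(0.5900) + (-0.05)(0.1550) + (-0.35)(0.3250) = 0.3505
adj(I−A) = Cᵀ =
  [ 0.5900   0.0550   0.2900]
  [ 0.1550   0.4600   0.1950]
  [ 0.3250   0.0600   0.6350]
(I − A)⁻¹ = adj(I−A) / det(I−A) ≈
  [   1.6833     0.1569     0.8274]
  [   0.4422     1.3124     0.5563]
  [   0.9272     0.1712     1.8117]
First solve x = (I − A)⁻¹ d = adj(I−A)·d / det(I−A); in particular x_2 = (0.1550·660 + 0.4600·660 + 0.1950·1100) / 0.3505 = 620.40 / 0.3505 ≈ 1770.043.
Intermediate flow from 2 to 2: z_22 = a_22 · x_2 = 0.20 × 620.40 / 0.3505 = 124.08 / 0.3505 ≈ 354.0.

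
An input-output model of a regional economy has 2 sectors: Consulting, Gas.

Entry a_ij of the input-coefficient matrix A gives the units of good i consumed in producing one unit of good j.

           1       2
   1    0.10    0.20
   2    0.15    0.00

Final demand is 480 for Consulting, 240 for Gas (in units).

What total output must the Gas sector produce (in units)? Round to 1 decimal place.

I − A =
  [   0.90    -0.20]
  [  -0.15     1.00]
det(I−A) = (0.90)(1.00) − (-0.20)(-0.15) = 0.8700
adj(I−A) = [[1.00, 0.20], [0.15, 0.90]]
(I − A)⁻¹ = adj(I−A) / det(I−A) ≈
  [   1.1494     0.2299]
  [   0.1724     1.0345]
x = (I − A)⁻¹ d = adj(I−A)·d / det(I−A), with det(I−A) = 0.8700:
  x_1 = (1.00·480 + 0.20·240) / 0.8700 = 528.00 / 0.8700 ≈ 606.9
  x_2 = (0.15·480 + 0.90·240) / 0.8700 = 288.00 / 0.8700 ≈ 331.0

x_2 = 331.0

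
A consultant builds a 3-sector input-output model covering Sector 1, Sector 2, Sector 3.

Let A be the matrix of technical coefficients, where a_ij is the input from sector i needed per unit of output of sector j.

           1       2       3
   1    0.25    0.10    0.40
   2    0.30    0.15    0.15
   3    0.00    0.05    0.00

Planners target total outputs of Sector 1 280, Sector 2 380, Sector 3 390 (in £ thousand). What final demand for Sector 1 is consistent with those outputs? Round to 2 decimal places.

I − A =
  [   0.75    -0.10    -0.40]
  [  -0.30     0.85    -0.15]
  [   0.00    -0.05     1.00]
d = (I − A) x:
  d_1 = (+0.75)·280 + (-0.10)·380 + (-0.40)·390 = 16.00
  d_2 = (-0.30)·280 + (+0.85)·380 + (-0.15)·390 = 180.50
  d_3 = (+0.00)·280 + (-0.05)·380 + (+1.00)·390 = 371.00

d_1 = 16.00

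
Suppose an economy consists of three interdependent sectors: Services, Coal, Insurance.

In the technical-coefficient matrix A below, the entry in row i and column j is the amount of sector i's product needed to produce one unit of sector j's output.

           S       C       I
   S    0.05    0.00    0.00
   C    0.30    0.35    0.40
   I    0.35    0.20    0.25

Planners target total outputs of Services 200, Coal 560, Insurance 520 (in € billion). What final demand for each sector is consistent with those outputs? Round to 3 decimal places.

I − A =
  [   0.95     0.00     0.00]
  [  -0.30     0.65    -0.40]
  [  -0.35    -0.20     0.75]
d = (I − A) x:
  d_S = (+0.95)·200 + (+0.00)·560 + (+0.00)·520 = 190.000
  d_C = (-0.30)·200 + (+0.65)·560 + (-0.40)·520 = 96.000
  d_I = (-0.35)·200 + (-0.20)·560 + (+0.75)·520 = 208.000

d_S = 190.000, d_C = 96.000, d_I = 208.000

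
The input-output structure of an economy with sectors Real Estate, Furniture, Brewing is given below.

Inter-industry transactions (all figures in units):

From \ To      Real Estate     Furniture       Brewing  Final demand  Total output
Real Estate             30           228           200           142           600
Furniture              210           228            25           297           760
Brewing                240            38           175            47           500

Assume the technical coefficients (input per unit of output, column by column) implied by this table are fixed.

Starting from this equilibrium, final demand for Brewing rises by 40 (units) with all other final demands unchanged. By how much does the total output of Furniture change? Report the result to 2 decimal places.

Δx_2 = 31.70

Technical coefficients a_ij = z_ij / X_j:
  a_11 = 30/600 = 0.05, a_21 = 210/600 = 0.35, a_31 = 240/600 = 0.40
  a_12 = 228/760 = 0.30, a_22 = 228/760 = 0.30, a_32 = 38/760 = 0.05
  a_13 = 200/500 = 0.40, a_23 = 25/500 = 0.05, a_33 = 175/500 = 0.35
I − A =
  [   0.95    -0.30    -0.40]
  [  -0.35     0.70    -0.05]
  [  -0.40    -0.05     0.65]
Cofactors of I−A, C_ij = (−1)^(i+j)·(minor ij) (rows/columns in the sector order above):
  C_11 = (0.70)(0.65) − (-0.05)(-0.05) = 0.4525
  C_12 = −[(-0.35)(0.65) − (-0.05)(-0.40)] = 0.2475
  C_13 = (-0.35)(-0.05) − (0.70)(-0.40) = 0.2975
  C_21 = −[(-0.30)(0.65) − (-0.40)(-0.05)] = 0.2150
  C_22 = (0.95)(0.65) − (-0.40)(-0.40) = 0.4575
  C_23 = −[(0.95)(-0.05) − (-0.30)(-0.40)] = 0.1675
  C_31 = (-0.30)(-0.05) − (-0.40)(0.70) = 0.2950
  C_32 = −[(0.95)(-0.05) − (-0.40)(-0.35)] = 0.1875
  C_33 = (0.95)(0.70) − (-0.30)(-0.35) = 0.5600
det(I−A) = Σ_j (I−A)_1j·C_1j = (0.95)(0.4525) + (-0.30)(0.2475) + (-0.40)(0.2975) = 0.236625
adj(I−A) = Cᵀ =
  [ 0.4525   0.2150   0.2950]
  [ 0.2475   0.4575   0.1875]
  [ 0.2975   0.1675   0.5600]
(I − A)⁻¹ = adj(I−A) / det(I−A) ≈
  [   1.9123     0.9086     1.2467]
  [   1.0460     1.9334     0.7924]
  [   1.2573     0.7079     2.3666]
Δx = (I − A)⁻¹ Δd with Δd having +40 in the Brewing component and 0 elsewhere.
So Δx_2 = L_23 · (+40), where L_23 = adj(I−A)_23 / det(I−A) = 0.1875 / 0.236625.
Δx_2 = 0.1875 × (+40) / 0.236625 = 7.50 / 0.236625 ≈ 31.70.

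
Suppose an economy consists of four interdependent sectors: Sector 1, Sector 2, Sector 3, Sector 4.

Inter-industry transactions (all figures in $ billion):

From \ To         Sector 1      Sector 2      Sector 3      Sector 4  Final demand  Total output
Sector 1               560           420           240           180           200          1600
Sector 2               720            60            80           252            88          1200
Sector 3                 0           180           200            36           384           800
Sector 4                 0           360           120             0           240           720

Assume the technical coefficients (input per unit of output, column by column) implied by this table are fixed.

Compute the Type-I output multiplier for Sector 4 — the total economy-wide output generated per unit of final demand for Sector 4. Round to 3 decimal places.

Technical coefficients a_ij = z_ij / X_j:
  a_11 = 560/1600 = 0.35, a_21 = 720/1600 = 0.45, a_31 = 0/1600 = 0.00, a_41 = 0/1600 = 0.00
  a_12 = 420/1200 = 0.35, a_22 = 60/1200 = 0.05, a_32 = 180/1200 = 0.15, a_42 = 360/1200 = 0.30
  a_13 = 240/800 = 0.30, a_23 = 80/800 = 0.10, a_33 = 200/800 = 0.25, a_43 = 120/800 = 0.15
  a_14 = 180/720 = 0.25, a_24 = 252/720 = 0.35, a_34 = 36/720 = 0.05, a_44 = 0/720 = 0.00
I − A =
  [   0.65    -0.35    -0.30    -0.25]
  [  -0.45     0.95    -0.10    -0.35]
  [   0.00    -0.15     0.75    -0.05]
  [   0.00    -0.30    -0.15     1.00]
Compute the cofactors C_ij = (−1)^(i+j)·(3×3 minor ij) of I−A; the adjugate is their transpose:
adj(I−A) = Cᵀ =
  [ 0.602250   0.371250   0.350000   0.298000]
  [ 0.334125   0.482625   0.251000   0.265000]
  [ 0.074250   0.107250   0.358000   0.074000]
  [ 0.111375   0.160875   0.129000   0.315000]
det(I−A) = Σ_j (I−A)_1j·C_1j = (0.65)(0.602250) + (-0.35)(0.334125) + (-0.30)(0.074250) + (-0.25)(0.111375) = 0.2244
(I − A)⁻¹ = adj(I−A) / det(I−A) ≈
  [   2.6838     1.6544     1.5597     1.3280]
  [   1.4890     2.1507     1.1185     1.1809]
  [   0.3309     0.4779     1.5954     0.3298]
  [   0.4963     0.7169     0.5749     1.4037]
The output multiplier for sector j is the column-j sum of the Leontief inverse (I − A)⁻¹ = adj(I−A) / det(I−A).
Column 4 of adj(I−A): (0.298000, 0.265000, 0.074000, 0.315000); det(I−A) = 0.2244.
m_4 = (0.298000 + 0.265000 + 0.074000 + 0.315000) / 0.2244 = 0.952 / 0.2244 ≈ 4.242.

m_4 = 4.242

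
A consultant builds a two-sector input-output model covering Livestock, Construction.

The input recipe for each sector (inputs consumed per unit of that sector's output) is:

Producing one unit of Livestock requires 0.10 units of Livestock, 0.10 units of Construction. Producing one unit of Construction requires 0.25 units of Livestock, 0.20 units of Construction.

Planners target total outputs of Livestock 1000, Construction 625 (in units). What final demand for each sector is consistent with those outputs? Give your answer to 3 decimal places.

I − A =
  [   0.90    -0.25]
  [  -0.10     0.80]
d = (I − A) x:
  d_1 = (+0.90)·1000 + (-0.25)·625 = 743.750
  d_2 = (-0.10)·1000 + (+0.80)·625 = 400.000

d_1 = 743.750, d_2 = 400.000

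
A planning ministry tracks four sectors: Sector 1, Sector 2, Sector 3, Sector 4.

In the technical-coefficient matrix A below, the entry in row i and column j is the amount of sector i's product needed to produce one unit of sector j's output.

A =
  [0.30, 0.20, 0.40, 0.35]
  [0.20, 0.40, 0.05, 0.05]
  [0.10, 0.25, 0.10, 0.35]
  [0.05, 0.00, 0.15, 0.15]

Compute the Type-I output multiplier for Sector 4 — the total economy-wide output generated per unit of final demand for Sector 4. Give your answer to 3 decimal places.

m_4 = 4.374

I − A =
  [   0.70    -0.20    -0.40    -0.35]
  [  -0.20     0.60    -0.05    -0.05]
  [  -0.10    -0.25     0.90    -0.35]
  [  -0.05     0.00    -0.15     0.85]
Compute the cofactors C_ij = (−1)^(i+j)·(3×3 minor ij) of I−A; the adjugate is their transpose:
adj(I−A) = Cᵀ =
  [ 0.415000   0.240625   0.245500   0.286125]
  [ 0.150625   0.436750   0.113625   0.134500]
  [ 0.104625   0.164875   0.312000   0.181250]
  [ 0.042875   0.043250   0.069500   0.288250]
det(I−A) = Σ_j (I−A)_1j·C_1j = (0.70)(0.415000) + (-0.20)(0.150625) + (-0.40)(0.104625) + (-0.35)(0.042875) = 0.20351875
(I − A)⁻¹ = adj(I−A) / det(I−A) ≈
  [   2.0391     1.1823     1.2063     1.4059]
  [   0.7401     2.1460     0.5583     0.6609]
  [   0.5141     0.8101     1.5330     0.8906]
  [   0.2107     0.2125     0.3415     1.4163]
The output multiplier for sector j is the column-j sum of the Leontief inverse (I − A)⁻¹ = adj(I−A) / det(I−A).
Column 4 of adj(I−A): (0.286125, 0.134500, 0.181250, 0.288250); det(I−A) = 0.20351875.
m_4 = (0.286125 + 0.134500 + 0.181250 + 0.288250) / 0.20351875 = 0.890125 / 0.20351875 ≈ 4.374.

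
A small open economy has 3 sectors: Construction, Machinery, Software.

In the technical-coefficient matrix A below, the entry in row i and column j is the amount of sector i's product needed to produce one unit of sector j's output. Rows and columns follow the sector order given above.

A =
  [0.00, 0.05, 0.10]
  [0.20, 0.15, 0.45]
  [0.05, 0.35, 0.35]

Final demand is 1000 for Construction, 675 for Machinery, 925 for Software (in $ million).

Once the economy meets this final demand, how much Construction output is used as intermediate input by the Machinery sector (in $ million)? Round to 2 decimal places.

I − A =
  [   1.00    -0.05    -0.10]
  [  -0.20     0.85    -0.45]
  [  -0.05    -0.35     0.65]
Cofactors of I−A, C_ij = (−1)^(i+j)·(minor ij) (rows/columns in the sector order above):
  C_11 = (0.85)(0.65) − (-0.45)(-0.35) = 0.3950
  C_12 = −[(-0.20)(0.65) − (-0.45)(-0.05)] = 0.1525
  C_13 = (-0.20)(-0.35) − (0.85)(-0.05) = 0.1125
  C_21 = −[(-0.05)(0.65) − (-0.10)(-0.35)] = 0.0675
  C_22 = (1.00)(0.65) − (-0.10)(-0.05) = 0.6450
  C_23 = −[(1.00)(-0.35) − (-0.05)(-0.05)] = 0.3525
  C_31 = (-0.05)(-0.45) − (-0.10)(0.85) = 0.1075
  C_32 = −[(1.00)(-0.45) − (-0.10)(-0.20)] = 0.4700
  C_33 = (1.00)(0.85) − (-0.05)(-0.20) = 0.8400
det(I−A) = Σ_j (I−A)_1j·C_1j = (1.00)(0.3950) + (-0.05)(0.1525) + (-0.10)(0.1125) = 0.376125
adj(I−A) = Cᵀ =
  [ 0.3950   0.0675   0.1075]
  [ 0.1525   0.6450   0.4700]
  [ 0.1125   0.3525   0.8400]
(I − A)⁻¹ = adj(I−A) / det(I−A) ≈
  [   1.0502     0.1795     0.2858]
  [   0.4055     1.7149     1.2496]
  [   0.2991     0.9372     2.2333]
First solve x = (I − A)⁻¹ d = adj(I−A)·d / det(I−A); in particular x_M = (0.1525·1000 + 0.6450·675 + 0.4700·925) / 0.376125 = 1022.625 / 0.376125 ≈ 2718.8435.
Intermediate flow from C to M: z_CM = a_CM · x_M = 0.05 × 1022.625 / 0.376125 = 51.13125 / 0.376125 ≈ 135.94.

z_CM = 135.94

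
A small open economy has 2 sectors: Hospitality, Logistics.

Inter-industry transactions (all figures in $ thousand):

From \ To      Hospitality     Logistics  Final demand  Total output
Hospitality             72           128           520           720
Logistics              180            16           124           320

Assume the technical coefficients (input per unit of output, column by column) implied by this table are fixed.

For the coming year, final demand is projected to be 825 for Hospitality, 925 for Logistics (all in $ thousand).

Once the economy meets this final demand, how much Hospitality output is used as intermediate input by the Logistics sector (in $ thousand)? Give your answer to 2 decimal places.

z_12 = 550.33

Technical coefficients a_ij = z_ij / X_j:
  a_11 = 72/720 = 0.10, a_21 = 180/720 = 0.25
  a_12 = 128/320 = 0.40, a_22 = 16/320 = 0.05
I − A =
  [   0.90    -0.40]
  [  -0.25     0.95]
det(I−A) = (0.90)(0.95) − (-0.40)(-0.25) = 0.7550
adj(I−A) = [[0.95, 0.40], [0.25, 0.90]]
(I − A)⁻¹ = adj(I−A) / det(I−A) ≈
  [   1.2583     0.5298]
  [   0.3311     1.1921]
First solve x = (I − A)⁻¹ d = adj(I−A)·d / det(I−A); in particular x_2 = (0.25·825 + 0.90·925) / 0.7550 = 1038.75 / 0.7550 ≈ 1375.8278.
Intermediate flow from 1 to 2: z_12 = a_12 · x_2 = 0.40 × 1038.75 / 0.7550 = 415.50 / 0.7550 ≈ 550.33.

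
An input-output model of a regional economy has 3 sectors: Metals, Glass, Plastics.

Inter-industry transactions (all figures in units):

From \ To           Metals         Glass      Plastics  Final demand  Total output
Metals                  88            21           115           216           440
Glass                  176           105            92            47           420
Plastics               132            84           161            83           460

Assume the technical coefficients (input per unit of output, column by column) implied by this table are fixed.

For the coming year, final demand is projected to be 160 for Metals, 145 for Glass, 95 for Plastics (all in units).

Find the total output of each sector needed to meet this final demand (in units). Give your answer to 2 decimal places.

x_1 = 385.04, x_2 = 528.41, x_3 = 486.45

Technical coefficients a_ij = z_ij / X_j:
  a_11 = 88/440 = 0.20, a_21 = 176/440 = 0.40, a_31 = 132/440 = 0.30
  a_12 = 21/420 = 0.05, a_22 = 105/420 = 0.25, a_32 = 84/420 = 0.20
  a_13 = 115/460 = 0.25, a_23 = 92/460 = 0.20, a_33 = 161/460 = 0.35
I − A =
  [   0.80    -0.05    -0.25]
  [  -0.40     0.75    -0.20]
  [  -0.30    -0.20     0.65]
Cofactors of I−A, C_ij = (−1)^(i+j)·(minor ij) (rows/columns in the sector order above):
  C_11 = (0.75)(0.65) − (-0.20)(-0.20) = 0.4475
  C_12 = −[(-0.40)(0.65) − (-0.20)(-0.30)] = 0.3200
  C_13 = (-0.40)(-0.20) − (0.75)(-0.30) = 0.3050
  C_21 = −[(-0.05)(0.65) − (-0.25)(-0.20)] = 0.0825
  C_22 = (0.80)(0.65) − (-0.25)(-0.30) = 0.4450
  C_23 = −[(0.80)(-0.20) − (-0.05)(-0.30)] = 0.1750
  C_31 = (-0.05)(-0.20) − (-0.25)(0.75) = 0.1975
  C_32 = −[(0.80)(-0.20) − (-0.25)(-0.40)] = 0.2600
  C_33 = (0.80)(0.75) − (-0.05)(-0.40) = 0.5800
det(I−A) = Σ_j (I−A)_1j·C_1j = (0.80)(0.4475) + (-0.05)(0.3200) + (-0.25)(0.3050) = 0.26575
adj(I−A) = Cᵀ =
  [ 0.4475   0.0825   0.1975]
  [ 0.3200   0.4450   0.2600]
  [ 0.3050   0.1750   0.5800]
(I − A)⁻¹ = adj(I−A) / det(I−A) ≈
  [   1.6839     0.3104     0.7432]
  [   1.2041     1.6745     0.9784]
  [   1.1477     0.6585     2.1825]
x = (I − A)⁻¹ d = adj(I−A)·d / det(I−A), with det(I−A) = 0.26575:
  x_1 = (0.4475·160 + 0.0825·145 + 0.1975·95) / 0.26575 = 102.325 / 0.26575 ≈ 385.04
  x_2 = (0.3200·160 + 0.4450·145 + 0.2600·95) / 0.26575 = 140.425 / 0.26575 ≈ 528.41
  x_3 = (0.3050·160 + 0.1750·145 + 0.5800·95) / 0.26575 = 129.275 / 0.26575 ≈ 486.45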